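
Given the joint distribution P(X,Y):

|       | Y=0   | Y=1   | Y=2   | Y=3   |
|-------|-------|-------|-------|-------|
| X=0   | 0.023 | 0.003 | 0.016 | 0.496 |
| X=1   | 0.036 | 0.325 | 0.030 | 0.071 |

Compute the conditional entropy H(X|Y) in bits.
0.4330 bits

H(X|Y) = H(X,Y) - H(Y)

H(X,Y) = -Σ_{x,y} P(x,y) log₂ P(x,y). Per-cell terms -P(x,y)·log₂P(x,y):
  X=0: 0.12517, 0.02514, 0.09545, 0.50175
  X=1: 0.17265, 0.52698, 0.15177, 0.27094
Sum of the 8 terms: H(X,Y) = 1.86985 bits

Marginal of Y (column sums):
  P(Y=0) = 0.023 + 0.036 = 0.059
  P(Y=1) = 0.003 + 0.325 = 0.328
  P(Y=2) = 0.016 + 0.030 = 0.046
  P(Y=3) = 0.496 + 0.071 = 0.567
H(Y) = -[0.059·log₂(0.059) + 0.328·log₂(0.328) + 0.046·log₂(0.046) + 0.567·log₂(0.567)]
  = 0.24091 + 0.52750 + 0.20434 + 0.46413 = 1.43688 bits

H(X|Y) = H(X,Y) - H(Y) = 1.86985 - 1.43688 = 0.4330 bits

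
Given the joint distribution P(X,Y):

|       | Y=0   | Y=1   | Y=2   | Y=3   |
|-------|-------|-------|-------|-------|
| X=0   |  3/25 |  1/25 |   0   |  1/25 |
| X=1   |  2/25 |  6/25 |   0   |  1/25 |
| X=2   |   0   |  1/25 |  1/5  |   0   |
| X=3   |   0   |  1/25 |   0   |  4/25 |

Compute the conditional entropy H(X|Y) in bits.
1.0154 bits

H(X|Y) = H(X,Y) - H(Y)

H(X,Y) = -Σ_{x,y} P(x,y) log₂ P(x,y). Per-cell terms -P(x,y)·log₂P(x,y):
  X=0: 0.36707, 0.18575, 0.00000, 0.18575
  X=1: 0.29151, 0.49413, 0.00000, 0.18575
  X=2: 0.00000, 0.18575, 0.46439, 0.00000
  X=3: 0.00000, 0.18575, 0.00000, 0.42302
  (cells with P = 0 contribute 0)
Sum of the 16 terms: H(X,Y) = 2.9689 bits

Marginal of Y (column sums):
  P(Y=0) = 3/25 + 2/25 + 0 + 0 = 1/5
  P(Y=1) = 1/25 + 6/25 + 1/25 + 1/25 = 9/25
  P(Y=2) = 0 + 0 + 1/5 + 0 = 1/5
  P(Y=3) = 1/25 + 1/25 + 0 + 4/25 = 6/25
H(Y) = -[(1/5)·log₂(1/5) + (9/25)·log₂(9/25) + (1/5)·log₂(1/5) + (6/25)·log₂(6/25)]
  = 0.46439 + 0.53062 + 0.46439 + 0.49413 = 1.9535 bits

H(X|Y) = H(X,Y) - H(Y) = 2.9689 - 1.9535 = 1.0154 bits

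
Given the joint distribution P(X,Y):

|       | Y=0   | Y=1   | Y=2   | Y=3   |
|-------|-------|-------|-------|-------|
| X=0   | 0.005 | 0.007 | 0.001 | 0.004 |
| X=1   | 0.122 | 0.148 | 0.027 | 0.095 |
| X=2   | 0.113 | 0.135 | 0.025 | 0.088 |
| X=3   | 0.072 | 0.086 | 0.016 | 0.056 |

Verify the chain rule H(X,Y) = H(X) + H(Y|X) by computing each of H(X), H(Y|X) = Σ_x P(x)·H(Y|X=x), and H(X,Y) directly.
H(X) = 1.6479 bits, H(Y|X) = 1.8169 bits, H(X,Y) = 3.4648 bits

Marginal of X (row sums):
  P(X=0) = 0.005 + 0.007 + 0.001 + 0.004 = 0.017
  P(X=1) = 0.122 + 0.148 + 0.027 + 0.095 = 0.392
  P(X=2) = 0.113 + 0.135 + 0.025 + 0.088 = 0.361
  P(X=3) = 0.072 + 0.086 + 0.016 + 0.056 = 0.230
H(X) = -[0.017·log₂(0.017) + 0.392·log₂(0.392) + 0.361·log₂(0.361) + 0.230·log₂(0.230)]
  = 0.09993 + 0.52962 + 0.53064 + 0.48767 = 1.6479 bits

H(Y|X) = Σ_x P(x)·H(Y|X=x):
  X=0: P(X=0) = 0.017, P(Y|X=0) = (5/17, 7/17, 1/17, 4/17) → H(Y|X=0) = 1.77798
  X=1: P(X=1) = 0.392, P(Y|X=1) = (61/196, 37/98, 27/392, 95/392) → H(Y|X=1) = 1.81607
  X=2: P(X=2) = 0.361, P(Y|X=2) = (113/361, 135/361, 25/361, 88/361) → H(Y|X=2) = 1.81836
  X=3: P(X=3) = 0.230, P(Y|X=3) = (36/115, 43/115, 8/115, 28/115) → H(Y|X=3) = 1.81895
H(Y|X) = 0.017·1.77798 + 0.392·1.81607 + 0.361·1.81836 + 0.230·1.81895 = 1.8169 bits

H(X,Y) = -Σ_{x,y} P(x,y) log₂ P(x,y). Per-cell terms -P(x,y)·log₂P(x,y):
  X=0: 0.03822, 0.05011, 0.00997, 0.03186
  X=1: 0.37028, 0.40794, 0.14069, 0.32261
  X=2: 0.35545, 0.39001, 0.13305, 0.30856
  X=3: 0.27330, 0.30440, 0.09545, 0.23287
Sum of the 16 terms: H(X,Y) = 3.4648 bits

Chain rule check:
  H(X) + H(Y|X) = 1.6479 + 1.8169 = 3.4648 bits
  H(X,Y) = 3.4648 bits
✓ Chain rule verified.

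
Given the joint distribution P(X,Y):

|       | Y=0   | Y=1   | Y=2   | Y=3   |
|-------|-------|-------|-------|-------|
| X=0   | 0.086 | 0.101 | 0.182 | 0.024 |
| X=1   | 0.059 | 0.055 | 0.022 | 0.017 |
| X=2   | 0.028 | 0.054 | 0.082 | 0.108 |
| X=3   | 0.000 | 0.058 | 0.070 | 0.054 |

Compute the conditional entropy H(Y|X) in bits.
1.7536 bits

H(Y|X) = H(X,Y) - H(X)

H(X,Y) = -Σ_{x,y} P(x,y) log₂ P(x,y). Per-cell terms -P(x,y)·log₂P(x,y):
  X=0: 0.304399, 0.334065, 0.447354, 0.129140
  X=1: 0.240905, 0.230143, 0.121140, 0.099931
  X=2: 0.144436, 0.227388, 0.295875, 0.346777
  X=3: 0.000000, 0.238253, 0.268555, 0.227388
  (cells with P = 0 contribute 0)
Sum of the 16 terms: H(X,Y) = 3.65575 bits

Marginal of X (row sums):
  P(X=0) = 0.086 + 0.101 + 0.182 + 0.024 = 0.393
  P(X=1) = 0.059 + 0.055 + 0.022 + 0.017 = 0.153
  P(X=2) = 0.028 + 0.054 + 0.082 + 0.108 = 0.272
  P(X=3) = 0.000 + 0.058 + 0.070 + 0.054 = 0.182
H(X) = -[0.393·log₂(0.393) + 0.153·log₂(0.153) + 0.272·log₂(0.272) + 0.182·log₂(0.182)]
  = 0.529528 + 0.414385 + 0.510903 + 0.447354 = 1.90217 bits

H(Y|X) = H(X,Y) - H(X) = 3.65575 - 1.90217 = 1.7536 bits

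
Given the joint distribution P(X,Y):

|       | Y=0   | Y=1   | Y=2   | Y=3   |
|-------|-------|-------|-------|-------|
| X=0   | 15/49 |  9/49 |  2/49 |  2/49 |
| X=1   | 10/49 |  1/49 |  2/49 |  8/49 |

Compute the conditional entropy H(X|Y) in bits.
0.8201 bits

H(X|Y) = H(X,Y) - H(Y)

H(X,Y) = -Σ_{x,y} P(x,y) log₂ P(x,y). Per-cell terms -P(x,y)·log₂P(x,y):
  X=0: 0.52280, 0.44904, 0.18836, 0.18836
  X=1: 0.46791, 0.11459, 0.18836, 0.42689
Sum of the 8 terms: H(X,Y) = 2.5463 bits

Marginal of Y (column sums):
  P(Y=0) = 15/49 + 10/49 = 25/49
  P(Y=1) = 9/49 + 1/49 = 10/49
  P(Y=2) = 2/49 + 2/49 = 4/49
  P(Y=3) = 2/49 + 8/49 = 10/49
H(Y) = -[(25/49)·log₂(25/49) + (10/49)·log₂(10/49) + (4/49)·log₂(4/49) + (10/49)·log₂(10/49)]
  = 0.49533 + 0.46791 + 0.29508 + 0.46791 = 1.7262 bits

H(X|Y) = H(X,Y) - H(Y) = 2.5463 - 1.7262 = 0.8201 bits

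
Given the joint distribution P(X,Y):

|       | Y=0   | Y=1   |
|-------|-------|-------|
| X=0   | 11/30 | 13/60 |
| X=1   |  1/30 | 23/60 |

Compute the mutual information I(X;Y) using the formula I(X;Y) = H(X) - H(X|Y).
0.2482 bits

I(X;Y) = H(X) - H(X|Y)

Marginal of X (row sums):
  P(X=0) = 11/30 + 13/60 = 7/12
  P(X=1) = 1/30 + 23/60 = 5/12
H(X) = -[(7/12)·log₂(7/12) + (5/12)·log₂(5/12)]
  = 0.453604 + 0.526264 = 0.97987 bits

Marginal of Y (column sums):
  P(Y=0) = 11/30 + 1/30 = 2/5
  P(Y=1) = 13/60 + 23/60 = 3/5
H(X|Y) = Σ_y P(y)·H(X|Y=y):
  Y=0: P(Y=0) = 2/5, P(X|Y=0) = (11/12, 1/12) → H(X|Y=0) = 0.413817
  Y=1: P(Y=1) = 3/5, P(X|Y=1) = (13/36, 23/36) → H(X|Y=1) = 0.943602
H(X|Y) = (2/5)·0.413817 + (3/5)·0.943602 = 0.73169 bits

I(X;Y) = H(X) - H(X|Y) = 0.97987 - 0.73169 = 0.2482 bits

Cross-check via I(X;Y) = H(X) + H(Y) - H(X,Y): computing H(Y) from the column sums and H(X,Y) from the 4 cells in the same way gives H(Y) = 0.97095 bits and H(X,Y) = 1.70264 bits, so
I(X;Y) = 0.97987 + 0.97095 - 1.70264 = 0.2482 bits ✓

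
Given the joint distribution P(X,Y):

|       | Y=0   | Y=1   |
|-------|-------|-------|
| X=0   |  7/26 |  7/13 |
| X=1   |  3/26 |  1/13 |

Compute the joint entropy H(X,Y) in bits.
1.6347 bits

H(X,Y) = -Σ_{x,y} P(x,y) log₂ P(x,y). Per-cell terms -P(x,y)·log₂P(x,y):
  X=0: 0.5097, 0.4809
  X=1: 0.3595, 0.2846
Sum of the 4 terms: H(X,Y) = 1.6347 bits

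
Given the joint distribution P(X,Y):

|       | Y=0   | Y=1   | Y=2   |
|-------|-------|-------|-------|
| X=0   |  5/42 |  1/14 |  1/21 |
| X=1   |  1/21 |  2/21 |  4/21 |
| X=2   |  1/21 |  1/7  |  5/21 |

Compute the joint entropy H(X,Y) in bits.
2.9377 bits

H(X,Y) = -Σ_{x,y} P(x,y) log₂ P(x,y). Per-cell terms -P(x,y)·log₂P(x,y):
  X=0: 0.36552, 0.27195, 0.20916
  X=1: 0.20916, 0.32308, 0.45568
  X=2: 0.20916, 0.40105, 0.49295
Sum of the 9 terms: H(X,Y) = 2.9377 bits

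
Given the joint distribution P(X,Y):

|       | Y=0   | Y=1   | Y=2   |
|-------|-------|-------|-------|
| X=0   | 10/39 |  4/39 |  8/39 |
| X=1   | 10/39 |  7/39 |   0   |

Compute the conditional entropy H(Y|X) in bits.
1.2693 bits

H(Y|X) = H(X,Y) - H(X)

H(X,Y) = -Σ_{x,y} P(x,y) log₂ P(x,y). Per-cell terms -P(x,y)·log₂P(x,y):
  X=0: 0.503455, 0.336964, 0.468800
  X=1: 0.503455, 0.444778, 0.000000
  (cells with P = 0 contribute 0)
Sum of the 6 terms: H(X,Y) = 2.25745 bits

Marginal of X (row sums):
  P(X=0) = 10/39 + 4/39 + 8/39 = 22/39
  P(X=1) = 10/39 + 7/39 + 0 = 17/39
H(X) = -[(22/39)·log₂(22/39) + (17/39)·log₂(17/39)]
  = 0.465932 + 0.522179 = 0.98811 bits

H(Y|X) = H(X,Y) - H(X) = 2.25745 - 0.98811 = 1.2693 bits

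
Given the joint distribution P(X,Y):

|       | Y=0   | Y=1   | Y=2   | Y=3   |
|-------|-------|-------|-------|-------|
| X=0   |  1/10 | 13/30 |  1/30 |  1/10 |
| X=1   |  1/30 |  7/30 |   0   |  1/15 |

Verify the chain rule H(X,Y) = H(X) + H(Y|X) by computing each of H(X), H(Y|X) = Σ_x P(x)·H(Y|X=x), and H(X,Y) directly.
H(X) = 0.9183 bits, H(Y|X) = 1.3464 bits, H(X,Y) = 2.2647 bits

Marginal of X (row sums):
  P(X=0) = 1/10 + 13/30 + 1/30 + 1/10 = 2/3
  P(X=1) = 1/30 + 7/30 + 0 + 1/15 = 1/3
H(X) = -[(2/3)·log₂(2/3) + (1/3)·log₂(1/3)]
  = 0.389975 + 0.528321 = 0.9183 bits

H(Y|X) = Σ_x P(x)·H(Y|X=x):
  X=0: P(X=0) = 2/3, P(Y|X=0) = (3/20, 13/20, 1/20, 3/20) → H(Y|X=0) = 1.441154
  X=1: P(X=1) = 1/3, P(Y|X=1) = (1/10, 7/10, 0, 1/5) → H(Y|X=1) = 1.156780
H(Y|X) = (2/3)·1.441154 + (1/3)·1.156780 = 1.3464 bits

H(X,Y) = -Σ_{x,y} P(x,y) log₂ P(x,y). Per-cell terms -P(x,y)·log₂P(x,y):
  X=0: 0.332193, 0.522795, 0.163563, 0.332193
  X=1: 0.163563, 0.489892, 0.000000, 0.260459
  (cells with P = 0 contribute 0)
Sum of the 8 terms: H(X,Y) = 2.2647 bits

Chain rule check:
  H(X) + H(Y|X) = 0.9183 + 1.3464 = 2.2647 bits
  H(X,Y) = 2.2647 bits
✓ Chain rule verified.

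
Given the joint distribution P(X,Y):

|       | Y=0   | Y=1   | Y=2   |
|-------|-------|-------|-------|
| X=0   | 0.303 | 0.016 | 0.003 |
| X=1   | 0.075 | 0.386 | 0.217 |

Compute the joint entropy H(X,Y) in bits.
1.9312 bits

H(X,Y) = -Σ_{x,y} P(x,y) log₂ P(x,y). Per-cell terms -P(x,y)·log₂P(x,y):
  X=0: 0.52195, 0.09545, 0.02514
  X=1: 0.28027, 0.53010, 0.47832
Sum of the 6 terms: H(X,Y) = 1.9312 bits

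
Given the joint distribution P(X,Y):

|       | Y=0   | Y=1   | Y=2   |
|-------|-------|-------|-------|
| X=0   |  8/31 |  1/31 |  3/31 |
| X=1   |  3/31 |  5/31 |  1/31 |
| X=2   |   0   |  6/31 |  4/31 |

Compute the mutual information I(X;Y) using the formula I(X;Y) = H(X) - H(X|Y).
0.3990 bits

I(X;Y) = H(X) - H(X|Y)

Marginal of X (row sums):
  P(X=0) = 8/31 + 1/31 + 3/31 = 12/31
  P(X=1) = 3/31 + 5/31 + 1/31 = 9/31
  P(X=2) = 0 + 6/31 + 4/31 = 10/31
H(X) = -[(12/31)·log₂(12/31) + (9/31)·log₂(9/31) + (10/31)·log₂(10/31)]
  = 0.53003 + 0.51801 + 0.52654 = 1.57458 bits

Marginal of Y (column sums):
  P(Y=0) = 8/31 + 3/31 + 0 = 11/31
  P(Y=1) = 1/31 + 5/31 + 6/31 = 12/31
  P(Y=2) = 3/31 + 1/31 + 4/31 = 8/31
H(X|Y) = Σ_y P(y)·H(X|Y=y):
  Y=0: P(Y=0) = 11/31, P(X|Y=0) = (8/11, 3/11, 0) → H(X|Y=0) = 0.84535
  Y=1: P(Y=1) = 12/31, P(X|Y=1) = (1/12, 5/12, 1/2) → H(X|Y=1) = 1.32501
  Y=2: P(Y=2) = 8/31, P(X|Y=2) = (3/8, 1/8, 1/2) → H(X|Y=2) = 1.40564
H(X|Y) = (11/31)·0.84535 + (12/31)·1.32501 + (8/31)·1.40564 = 1.17562 bits

I(X;Y) = H(X) - H(X|Y) = 1.57458 - 1.17562 = 0.3990 bits

Cross-check via I(X;Y) = H(X) + H(Y) - H(X,Y): computing H(Y) from the column sums and H(X,Y) from the 9 cells in the same way gives H(Y) = 1.56474 bits and H(X,Y) = 2.74035 bits, so
I(X;Y) = 1.57458 + 1.56474 - 2.74035 = 0.3990 bits ✓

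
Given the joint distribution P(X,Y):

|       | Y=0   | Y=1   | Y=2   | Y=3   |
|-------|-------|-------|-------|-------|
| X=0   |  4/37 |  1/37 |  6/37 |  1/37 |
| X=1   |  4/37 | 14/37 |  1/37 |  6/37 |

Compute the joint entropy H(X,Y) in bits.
2.4980 bits

H(X,Y) = -Σ_{x,y} P(x,y) log₂ P(x,y). Per-cell terms -P(x,y)·log₂P(x,y):
  X=0: 0.34697, 0.14080, 0.42559, 0.14080
  X=1: 0.34697, 0.53052, 0.14080, 0.42559
Sum of the 8 terms: H(X,Y) = 2.4980 bits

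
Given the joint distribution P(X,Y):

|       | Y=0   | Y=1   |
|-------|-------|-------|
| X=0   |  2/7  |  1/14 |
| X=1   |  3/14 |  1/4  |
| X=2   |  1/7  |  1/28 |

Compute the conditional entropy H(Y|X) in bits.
0.8490 bits

H(Y|X) = H(X,Y) - H(X)

H(X,Y) = -Σ_{x,y} P(x,y) log₂ P(x,y). Per-cell terms -P(x,y)·log₂P(x,y):
  X=0: 0.51639, 0.27195
  X=1: 0.47623, 0.50000
  X=2: 0.40105, 0.17169
Sum of the 6 terms: H(X,Y) = 2.3373 bits

Marginal of X (row sums):
  P(X=0) = 2/7 + 1/14 = 5/14
  P(X=1) = 3/14 + 1/4 = 13/28
  P(X=2) = 1/7 + 1/28 = 5/28
H(X) = -[(5/14)·log₂(5/14) + (13/28)·log₂(13/28) + (5/28)·log₂(5/28)]
  = 0.53051 + 0.51392 + 0.44383 = 1.4883 bits

H(Y|X) = H(X,Y) - H(X) = 2.3373 - 1.4883 = 0.8490 bits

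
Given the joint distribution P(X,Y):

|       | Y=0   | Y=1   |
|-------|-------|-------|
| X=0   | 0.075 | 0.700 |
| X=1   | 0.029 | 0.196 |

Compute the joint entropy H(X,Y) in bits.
1.2494 bits

H(X,Y) = -Σ_{x,y} P(x,y) log₂ P(x,y). Per-cell terms -P(x,y)·log₂P(x,y):
  X=0: 0.2803, 0.3602
  X=1: 0.1481, 0.4608
Sum of the 4 terms: H(X,Y) = 1.2494 bits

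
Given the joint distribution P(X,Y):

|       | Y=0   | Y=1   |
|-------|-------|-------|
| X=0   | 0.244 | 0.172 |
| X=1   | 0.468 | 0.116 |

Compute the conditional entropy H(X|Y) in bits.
0.9404 bits

H(X|Y) = H(X,Y) - H(Y)

H(X,Y) = -Σ_{x,y} P(x,y) log₂ P(x,y). Per-cell terms -P(x,y)·log₂P(x,y):
  X=0: 0.49655, 0.43680
  X=1: 0.51266, 0.36051
Sum of the 4 terms: H(X,Y) = 1.8065 bits

Marginal of Y (column sums):
  P(Y=0) = 0.244 + 0.468 = 0.712
  P(Y=1) = 0.172 + 0.116 = 0.288
H(Y) = -[0.712·log₂(0.712) + 0.288·log₂(0.288)]
  = 0.34892 + 0.51721 = 0.8661 bits

H(X|Y) = H(X,Y) - H(Y) = 1.8065 - 0.8661 = 0.9404 bits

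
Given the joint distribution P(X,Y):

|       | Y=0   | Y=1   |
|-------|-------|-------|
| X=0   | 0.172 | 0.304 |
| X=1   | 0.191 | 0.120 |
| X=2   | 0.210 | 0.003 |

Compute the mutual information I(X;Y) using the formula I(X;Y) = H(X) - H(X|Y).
0.2134 bits

I(X;Y) = H(X) - H(X|Y)

Marginal of X (row sums):
  P(X=0) = 0.172 + 0.304 = 0.476
  P(X=1) = 0.191 + 0.120 = 0.311
  P(X=2) = 0.210 + 0.003 = 0.213
H(X) = -[0.476·log₂(0.476) + 0.311·log₂(0.311) + 0.213·log₂(0.213)]
  = 0.50978 + 0.52404 + 0.47522 = 1.50904 bits

Marginal of Y (column sums):
  P(Y=0) = 0.172 + 0.191 + 0.210 = 0.573
  P(Y=1) = 0.304 + 0.120 + 0.003 = 0.427
H(X|Y) = Σ_y P(y)·H(X|Y=y):
  Y=0: P(Y=0) = 0.573, P(X|Y=0) = (172/573, 1/3, 70/191) → H(X|Y=0) = 1.58020
  Y=1: P(Y=1) = 0.427, P(X|Y=1) = (304/427, 120/427, 3/427) → H(X|Y=1) = 0.91385
H(X|Y) = 0.573·1.58020 + 0.427·0.91385 = 1.29567 bits

I(X;Y) = H(X) - H(X|Y) = 1.50904 - 1.29567 = 0.2134 bits

Cross-check via I(X;Y) = H(X) + H(Y) - H(X,Y): computing H(Y) from the column sums and H(X,Y) from the 6 cells in the same way gives H(Y) = 0.98457 bits and H(X,Y) = 2.28023 bits, so
I(X;Y) = 1.50904 + 0.98457 - 2.28023 = 0.2134 bits ✓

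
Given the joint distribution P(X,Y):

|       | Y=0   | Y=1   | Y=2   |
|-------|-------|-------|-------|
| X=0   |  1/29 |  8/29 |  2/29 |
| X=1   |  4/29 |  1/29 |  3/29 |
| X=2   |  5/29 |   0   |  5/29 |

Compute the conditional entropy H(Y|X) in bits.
1.1482 bits

H(Y|X) = H(X,Y) - H(X)

H(X,Y) = -Σ_{x,y} P(x,y) log₂ P(x,y). Per-cell terms -P(x,y)·log₂P(x,y):
  X=0: 0.167517, 0.512546, 0.266068
  X=1: 0.394204, 0.167517, 0.338588
  X=2: 0.437251, 0.000000, 0.437251
  (cells with P = 0 contribute 0)
Sum of the 9 terms: H(X,Y) = 2.72094 bits

Marginal of X (row sums):
  P(X=0) = 1/29 + 8/29 + 2/29 = 11/29
  P(X=1) = 4/29 + 1/29 + 3/29 = 8/29
  P(X=2) = 5/29 + 0 + 5/29 = 10/29
H(X) = -[(11/29)·log₂(11/29) + (8/29)·log₂(8/29) + (10/29)·log₂(10/29)]
  = 0.530484 + 0.512546 + 0.529673 = 1.57270 bits

H(Y|X) = H(X,Y) - H(X) = 2.72094 - 1.57270 = 1.1482 bits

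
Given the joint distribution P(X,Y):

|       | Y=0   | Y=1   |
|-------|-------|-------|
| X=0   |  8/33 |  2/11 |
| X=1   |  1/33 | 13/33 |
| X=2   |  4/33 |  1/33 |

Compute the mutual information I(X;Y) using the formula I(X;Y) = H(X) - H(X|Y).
0.2824 bits

I(X;Y) = H(X) - H(X|Y)

Marginal of X (row sums):
  P(X=0) = 8/33 + 2/11 = 14/33
  P(X=1) = 1/33 + 13/33 = 14/33
  P(X=2) = 4/33 + 1/33 = 5/33
H(X) = -[(14/33)·log₂(14/33) + (14/33)·log₂(14/33) + (5/33)·log₂(5/33)]
  = 0.5248 + 0.5248 + 0.4125 = 1.4621 bits

Marginal of Y (column sums):
  P(Y=0) = 8/33 + 1/33 + 4/33 = 13/33
  P(Y=1) = 2/11 + 13/33 + 1/33 = 20/33
H(X|Y) = Σ_y P(y)·H(X|Y=y):
  Y=0: P(Y=0) = 13/33, P(X|Y=0) = (8/13, 1/13, 4/13) → H(X|Y=0) = 1.2389
  Y=1: P(Y=1) = 20/33, P(X|Y=1) = (3/10, 13/20, 1/20) → H(X|Y=1) = 1.1412
H(X|Y) = (13/33)·1.2389 + (20/33)·1.1412 = 1.1797 bits

I(X;Y) = H(X) - H(X|Y) = 1.4621 - 1.1797 = 0.2824 bits

Cross-check via I(X;Y) = H(X) + H(Y) - H(X,Y): computing H(Y) from the column sums and H(X,Y) from the 6 cells in the same way gives H(Y) = 0.9673 bits and H(X,Y) = 2.1470 bits, so
I(X;Y) = 1.4621 + 0.9673 - 2.1470 = 0.2824 bits ✓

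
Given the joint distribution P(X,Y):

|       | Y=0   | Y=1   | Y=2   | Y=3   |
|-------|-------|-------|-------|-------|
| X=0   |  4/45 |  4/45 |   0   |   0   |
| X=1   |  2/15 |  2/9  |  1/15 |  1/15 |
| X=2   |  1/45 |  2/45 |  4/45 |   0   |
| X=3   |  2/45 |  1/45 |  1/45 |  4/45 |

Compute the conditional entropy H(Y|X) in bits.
1.5893 bits

H(Y|X) = H(X,Y) - H(X)

H(X,Y) = -Σ_{x,y} P(x,y) log₂ P(x,y). Per-cell terms -P(x,y)·log₂P(x,y):
  X=0: 0.310387, 0.310387, 0.000000, 0.000000
  X=1: 0.387585, 0.482206, 0.260459, 0.260459
  X=2: 0.122041, 0.199638, 0.310387, 0.000000
  X=3: 0.199638, 0.122041, 0.122041, 0.310387
  (cells with P = 0 contribute 0)
Sum of the 16 terms: H(X,Y) = 3.39766 bits

Marginal of X (row sums):
  P(X=0) = 4/45 + 4/45 + 0 + 0 = 8/45
  P(X=1) = 2/15 + 2/9 + 1/15 + 1/15 = 22/45
  P(X=2) = 1/45 + 2/45 + 4/45 + 0 = 7/45
  P(X=3) = 2/45 + 1/45 + 1/45 + 4/45 = 8/45
H(X) = -[(8/45)·log₂(8/45) + (22/45)·log₂(22/45) + (7/45)·log₂(7/45) + (8/45)·log₂(8/45)]
  = 0.442996 + 0.504739 + 0.417589 + 0.442996 = 1.80832 bits

H(Y|X) = H(X,Y) - H(X) = 3.39766 - 1.80832 = 1.5893 bits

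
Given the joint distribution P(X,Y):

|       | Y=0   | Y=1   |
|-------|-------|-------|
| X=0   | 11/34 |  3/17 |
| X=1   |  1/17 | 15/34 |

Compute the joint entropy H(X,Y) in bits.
1.7296 bits

H(X,Y) = -Σ_{x,y} P(x,y) log₂ P(x,y). Per-cell terms -P(x,y)·log₂P(x,y):
  X=0: 0.52672, 0.44162
  X=1: 0.24044, 0.52084
Sum of the 4 terms: H(X,Y) = 1.7296 bits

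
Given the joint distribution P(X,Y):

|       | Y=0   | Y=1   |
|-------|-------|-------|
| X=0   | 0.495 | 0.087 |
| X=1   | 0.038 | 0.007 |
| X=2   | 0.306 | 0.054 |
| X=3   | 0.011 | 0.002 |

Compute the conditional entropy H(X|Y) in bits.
1.2679 bits

H(X|Y) = H(X,Y) - H(Y)

H(X,Y) = -Σ_{x,y} P(x,y) log₂ P(x,y). Per-cell terms -P(x,y)·log₂P(x,y):
  X=0: 0.50218, 0.30649
  X=1: 0.17928, 0.05011
  X=2: 0.52277, 0.22739
  X=3: 0.07157, 0.01793
Sum of the 8 terms: H(X,Y) = 1.8777 bits

Marginal of Y (column sums):
  P(Y=0) = 0.495 + 0.038 + 0.306 + 0.011 = 0.850
  P(Y=1) = 0.087 + 0.007 + 0.054 + 0.002 = 0.150
H(Y) = -[0.850·log₂(0.850) + 0.150·log₂(0.150)]
  = 0.19930 + 0.41054 = 0.6098 bits

H(X|Y) = H(X,Y) - H(Y) = 1.8777 - 0.6098 = 1.2679 bits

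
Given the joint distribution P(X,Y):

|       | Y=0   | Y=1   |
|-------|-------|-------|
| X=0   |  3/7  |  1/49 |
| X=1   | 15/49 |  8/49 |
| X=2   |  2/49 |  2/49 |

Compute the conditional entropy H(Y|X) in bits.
0.6389 bits

H(Y|X) = H(X,Y) - H(X)

H(X,Y) = -Σ_{x,y} P(x,y) log₂ P(x,y). Per-cell terms -P(x,y)·log₂P(x,y):
  X=0: 0.5238825, 0.1145859
  X=1: 0.5228018, 0.4268914
  X=2: 0.1883555, 0.1883555
Sum of the 6 terms: H(X,Y) = 1.964873 bits

Marginal of X (row sums):
  P(X=0) = 3/7 + 1/49 = 22/49
  P(X=1) = 15/49 + 8/49 = 23/49
  P(X=2) = 2/49 + 2/49 = 4/49
H(X) = -[(22/49)·log₂(22/49) + (23/49)·log₂(23/49) + (4/49)·log₂(4/49)]
  = 0.5186963 + 0.5121715 + 0.2950784 = 1.325946 bits

H(Y|X) = H(X,Y) - H(X) = 1.964873 - 1.325946 = 0.6389 bits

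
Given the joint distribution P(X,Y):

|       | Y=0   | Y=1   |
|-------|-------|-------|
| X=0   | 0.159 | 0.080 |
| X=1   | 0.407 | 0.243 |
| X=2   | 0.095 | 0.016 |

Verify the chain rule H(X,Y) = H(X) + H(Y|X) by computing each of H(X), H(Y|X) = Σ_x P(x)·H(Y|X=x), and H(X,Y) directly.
H(X) = 1.2495 bits, H(Y|X) = 0.9057 bits, H(X,Y) = 2.1552 bits

Marginal of X (row sums):
  P(X=0) = 0.159 + 0.080 = 0.239
  P(X=1) = 0.407 + 0.243 = 0.650
  P(X=2) = 0.095 + 0.016 = 0.111
H(X) = -[0.239·log₂(0.239) + 0.650·log₂(0.650) + 0.111·log₂(0.111)]
  = 0.4935 + 0.4040 + 0.3520 = 1.2495 bits

H(Y|X) = Σ_x P(x)·H(Y|X=x):
  X=0: P(X=0) = 0.239, P(Y|X=0) = (159/239, 80/239) → H(Y|X=0) = 0.9197
  X=1: P(X=1) = 0.650, P(Y|X=1) = (407/650, 243/650) → H(Y|X=1) = 0.9536
  X=2: P(X=2) = 0.111, P(Y|X=2) = (95/111, 16/111) → H(Y|X=2) = 0.5950
H(Y|X) = 0.239·0.9197 + 0.650·0.9536 + 0.111·0.5950 = 0.9057 bits

H(X,Y) = -Σ_{x,y} P(x,y) log₂ P(x,y). Per-cell terms -P(x,y)·log₂P(x,y):
  X=0: 0.4218, 0.2915
  X=1: 0.5278, 0.4960
  X=2: 0.3226, 0.0955
Sum of the 6 terms: H(X,Y) = 2.1552 bits

Chain rule check:
  H(X) + H(Y|X) = 1.2495 + 0.9057 = 2.1552 bits
  H(X,Y) = 2.1552 bits
✓ Chain rule verified.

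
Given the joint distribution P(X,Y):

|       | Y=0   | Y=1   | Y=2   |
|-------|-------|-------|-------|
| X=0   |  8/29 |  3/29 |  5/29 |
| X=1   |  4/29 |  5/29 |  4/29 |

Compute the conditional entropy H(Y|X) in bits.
1.5218 bits

H(Y|X) = H(X,Y) - H(X)

H(X,Y) = -Σ_{x,y} P(x,y) log₂ P(x,y). Per-cell terms -P(x,y)·log₂P(x,y):
  X=0: 0.51255, 0.33859, 0.43725
  X=1: 0.39420, 0.43725, 0.39420
Sum of the 6 terms: H(X,Y) = 2.51404 bits

Marginal of X (row sums):
  P(X=0) = 8/29 + 3/29 + 5/29 = 16/29
  P(X=1) = 4/29 + 5/29 + 4/29 = 13/29
H(X) = -[(16/29)·log₂(16/29) + (13/29)·log₂(13/29)]
  = 0.47337 + 0.51890 = 0.99227 bits

H(Y|X) = H(X,Y) - H(X) = 2.51404 - 0.99227 = 1.5218 bits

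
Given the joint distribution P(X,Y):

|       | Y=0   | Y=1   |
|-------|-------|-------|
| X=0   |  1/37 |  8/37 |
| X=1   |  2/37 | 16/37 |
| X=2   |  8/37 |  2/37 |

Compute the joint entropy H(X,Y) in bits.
2.0743 bits

H(X,Y) = -Σ_{x,y} P(x,y) log₂ P(x,y). Per-cell terms -P(x,y)·log₂P(x,y):
  X=0: 0.14080, 0.47772
  X=1: 0.22754, 0.52301
  X=2: 0.47772, 0.22754
Sum of the 6 terms: H(X,Y) = 2.0743 bits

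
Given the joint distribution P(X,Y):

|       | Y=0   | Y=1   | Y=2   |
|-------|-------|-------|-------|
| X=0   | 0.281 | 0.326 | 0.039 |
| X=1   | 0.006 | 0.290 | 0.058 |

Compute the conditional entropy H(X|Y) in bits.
0.7508 bits

H(X|Y) = H(X,Y) - H(Y)

H(X,Y) = -Σ_{x,y} P(x,y) log₂ P(x,y). Per-cell terms -P(x,y)·log₂P(x,y):
  X=0: 0.51461, 0.52716, 0.18253
  X=1: 0.04428, 0.51790, 0.23825
Sum of the 6 terms: H(X,Y) = 2.0247 bits

Marginal of Y (column sums):
  P(Y=0) = 0.281 + 0.006 = 0.287
  P(Y=1) = 0.326 + 0.290 = 0.616
  P(Y=2) = 0.039 + 0.058 = 0.097
H(Y) = -[0.287·log₂(0.287) + 0.616·log₂(0.616) + 0.097·log₂(0.097)]
  = 0.51685 + 0.43058 + 0.32649 = 1.2739 bits

H(X|Y) = H(X,Y) - H(Y) = 2.0247 - 1.2739 = 0.7508 bits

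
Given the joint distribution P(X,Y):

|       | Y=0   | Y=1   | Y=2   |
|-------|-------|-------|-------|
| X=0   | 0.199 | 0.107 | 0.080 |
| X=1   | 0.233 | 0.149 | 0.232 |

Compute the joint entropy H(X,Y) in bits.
2.4879 bits

H(X,Y) = -Σ_{x,y} P(x,y) log₂ P(x,y). Per-cell terms -P(x,y)·log₂P(x,y):
  X=0: 0.4635, 0.3450, 0.2915
  X=1: 0.4897, 0.4092, 0.4890
Sum of the 6 terms: H(X,Y) = 2.4879 bits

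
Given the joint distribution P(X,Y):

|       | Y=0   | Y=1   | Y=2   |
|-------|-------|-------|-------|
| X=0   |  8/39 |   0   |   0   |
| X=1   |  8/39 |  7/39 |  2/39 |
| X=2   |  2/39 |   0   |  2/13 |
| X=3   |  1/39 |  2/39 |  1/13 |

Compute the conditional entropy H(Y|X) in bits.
1.0021 bits

H(Y|X) = H(X,Y) - H(X)

H(X,Y) = -Σ_{x,y} P(x,y) log₂ P(x,y). Per-cell terms -P(x,y)·log₂P(x,y):
  X=0: 0.46880, 0.00000, 0.00000
  X=1: 0.46880, 0.44478, 0.21976
  X=2: 0.21976, 0.00000, 0.41545
  X=3: 0.13552, 0.21976, 0.28465
  (cells with P = 0 contribute 0)
Sum of the 12 terms: H(X,Y) = 2.8773 bits

Marginal of X (row sums):
  P(X=0) = 8/39 + 0 + 0 = 8/39
  P(X=1) = 8/39 + 7/39 + 2/39 = 17/39
  P(X=2) = 2/39 + 0 + 2/13 = 8/39
  P(X=3) = 1/39 + 2/39 + 1/13 = 2/13
H(X) = -[(8/39)·log₂(8/39) + (17/39)·log₂(17/39) + (8/39)·log₂(8/39) + (2/13)·log₂(2/13)]
  = 0.46880 + 0.52218 + 0.46880 + 0.41545 = 1.8752 bits

H(Y|X) = H(X,Y) - H(X) = 2.8773 - 1.8752 = 1.0021 bits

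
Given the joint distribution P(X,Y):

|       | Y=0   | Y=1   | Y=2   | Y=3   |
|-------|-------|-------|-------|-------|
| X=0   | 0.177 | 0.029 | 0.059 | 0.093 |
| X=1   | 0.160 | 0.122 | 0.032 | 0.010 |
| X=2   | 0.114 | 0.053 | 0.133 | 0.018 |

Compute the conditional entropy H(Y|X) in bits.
1.6587 bits

H(Y|X) = H(X,Y) - H(X)

H(X,Y) = -Σ_{x,y} P(x,y) log₂ P(x,y). Per-cell terms -P(x,y)·log₂P(x,y):
  X=0: 0.44218, 0.14813, 0.24091, 0.31868
  X=1: 0.42302, 0.37028, 0.15891, 0.06644
  X=2: 0.35715, 0.22461, 0.38710, 0.10433
Sum of the 12 terms: H(X,Y) = 3.2417 bits

Marginal of X (row sums):
  P(X=0) = 0.177 + 0.029 + 0.059 + 0.093 = 0.358
  P(X=1) = 0.160 + 0.122 + 0.032 + 0.010 = 0.324
  P(X=2) = 0.114 + 0.053 + 0.133 + 0.018 = 0.318
H(X) = -[0.358·log₂(0.358) + 0.324·log₂(0.324) + 0.318·log₂(0.318)]
  = 0.53054 + 0.52680 + 0.52562 = 1.5830 bits

H(Y|X) = H(X,Y) - H(X) = 3.2417 - 1.5830 = 1.6587 bits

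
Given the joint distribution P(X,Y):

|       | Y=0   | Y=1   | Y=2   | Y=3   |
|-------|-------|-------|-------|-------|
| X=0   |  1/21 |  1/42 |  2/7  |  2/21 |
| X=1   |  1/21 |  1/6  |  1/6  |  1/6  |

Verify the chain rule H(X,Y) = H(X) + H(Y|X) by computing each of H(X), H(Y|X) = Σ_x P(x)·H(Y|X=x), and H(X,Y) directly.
H(X) = 0.9934 bits, H(Y|X) = 1.6852 bits, H(X,Y) = 2.6787 bits

Marginal of X (row sums):
  P(X=0) = 1/21 + 1/42 + 2/7 + 2/21 = 19/42
  P(X=1) = 1/21 + 1/6 + 1/6 + 1/6 = 23/42
H(X) = -[(19/42)·log₂(19/42) + (23/42)·log₂(23/42)]
  = 0.5177 + 0.4757 = 0.9934 bits

H(Y|X) = Σ_x P(x)·H(Y|X=x):
  X=0: P(X=0) = 19/42, P(Y|X=0) = (2/19, 1/19, 12/19, 4/19) → H(Y|X=0) = 1.4574
  X=1: P(X=1) = 23/42, P(Y|X=1) = (2/23, 7/23, 7/23, 7/23) → H(Y|X=1) = 1.8734
H(Y|X) = (19/42)·1.4574 + (23/42)·1.8734 = 1.6852 bits

H(X,Y) = -Σ_{x,y} P(x,y) log₂ P(x,y). Per-cell terms -P(x,y)·log₂P(x,y):
  X=0: 0.2092, 0.1284, 0.5164, 0.3231
  X=1: 0.2092, 0.4308, 0.4308, 0.4308
Sum of the 8 terms: H(X,Y) = 2.6787 bits

Chain rule check:
  H(X) + H(Y|X) = 0.9934 + 1.6852 = 2.6786 bits
  H(X,Y) = 2.6787 bits
✓ Chain rule verified (Δ = 0.0001 is 4-dp rounding noise: each of the three values was rounded independently).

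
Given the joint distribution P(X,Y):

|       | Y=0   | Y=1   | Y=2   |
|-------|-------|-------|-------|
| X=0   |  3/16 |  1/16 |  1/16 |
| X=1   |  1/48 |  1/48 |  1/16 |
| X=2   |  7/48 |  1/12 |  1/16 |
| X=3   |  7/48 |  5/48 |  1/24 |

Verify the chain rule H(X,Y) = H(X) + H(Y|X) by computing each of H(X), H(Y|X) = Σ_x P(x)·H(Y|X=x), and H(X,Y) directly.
H(X) = 1.9012 bits, H(Y|X) = 1.4241 bits, H(X,Y) = 3.3253 bits

Marginal of X (row sums):
  P(X=0) = 3/16 + 1/16 + 1/16 = 5/16
  P(X=1) = 1/48 + 1/48 + 1/16 = 5/48
  P(X=2) = 7/48 + 1/12 + 1/16 = 7/24
  P(X=3) = 7/48 + 5/48 + 1/24 = 7/24
H(X) = -[(5/16)·log₂(5/16) + (5/48)·log₂(5/48) + (7/24)·log₂(7/24) + (7/24)·log₂(7/24)]
  = 0.524397 + 0.339899 + 0.518469 + 0.518469 = 1.9012 bits

H(Y|X) = Σ_x P(x)·H(Y|X=x):
  X=0: P(X=0) = 5/16, P(Y|X=0) = (3/5, 1/5, 1/5) → H(Y|X=0) = 1.370951
  X=1: P(X=1) = 5/48, P(Y|X=1) = (1/5, 1/5, 3/5) → H(Y|X=1) = 1.370951
  X=2: P(X=2) = 7/24, P(Y|X=2) = (1/2, 2/7, 3/14) → H(Y|X=2) = 1.492614
  X=3: P(X=3) = 7/24, P(Y|X=3) = (1/2, 5/14, 1/7) → H(Y|X=3) = 1.431560
H(Y|X) = (5/16)·1.370951 + (5/48)·1.370951 + (7/24)·1.492614 + (7/24)·1.431560 = 1.4241 bits

H(X,Y) = -Σ_{x,y} P(x,y) log₂ P(x,y). Per-cell terms -P(x,y)·log₂P(x,y):
  X=0: 0.452820, 0.250000, 0.250000
  X=1: 0.116353, 0.116353, 0.250000
  X=2: 0.405068, 0.298747, 0.250000
  X=3: 0.405068, 0.339899, 0.191040
Sum of the 12 terms: H(X,Y) = 3.3253 bits

Chain rule check:
  H(X) + H(Y|X) = 1.9012 + 1.4241 = 3.3253 bits
  H(X,Y) = 3.3253 bits
✓ Chain rule verified.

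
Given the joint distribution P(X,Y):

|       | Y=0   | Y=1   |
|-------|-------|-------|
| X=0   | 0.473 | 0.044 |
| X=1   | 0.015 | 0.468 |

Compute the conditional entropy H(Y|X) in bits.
0.3135 bits

H(Y|X) = H(X,Y) - H(X)

H(X,Y) = -Σ_{x,y} P(x,y) log₂ P(x,y). Per-cell terms -P(x,y)·log₂P(x,y):
  X=0: 0.51088, 0.19828
  X=1: 0.09088, 0.51266
Sum of the 4 terms: H(X,Y) = 1.3127 bits

Marginal of X (row sums):
  P(X=0) = 0.473 + 0.044 = 0.517
  P(X=1) = 0.015 + 0.468 = 0.483
H(X) = -[0.517·log₂(0.517) + 0.483·log₂(0.483)]
  = 0.49206 + 0.50710 = 0.9992 bits

H(Y|X) = H(X,Y) - H(X) = 1.3127 - 0.9992 = 0.3135 bits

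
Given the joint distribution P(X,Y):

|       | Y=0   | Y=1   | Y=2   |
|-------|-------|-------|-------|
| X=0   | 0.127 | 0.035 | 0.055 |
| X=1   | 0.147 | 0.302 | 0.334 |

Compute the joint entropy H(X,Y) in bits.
2.2342 bits

H(X,Y) = -Σ_{x,y} P(x,y) log₂ P(x,y). Per-cell terms -P(x,y)·log₂P(x,y):
  X=0: 0.3781, 0.1693, 0.2301
  X=1: 0.4066, 0.5217, 0.5284
Sum of the 6 terms: H(X,Y) = 2.2342 bits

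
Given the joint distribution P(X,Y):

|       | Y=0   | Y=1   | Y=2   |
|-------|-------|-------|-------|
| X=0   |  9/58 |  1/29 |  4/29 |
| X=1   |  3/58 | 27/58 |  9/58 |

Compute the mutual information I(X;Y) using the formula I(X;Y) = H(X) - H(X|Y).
0.2712 bits

I(X;Y) = H(X) - H(X|Y)

Marginal of X (row sums):
  P(X=0) = 9/58 + 1/29 + 4/29 = 19/58
  P(X=1) = 3/58 + 27/58 + 9/58 = 39/58
H(X) = -[(19/58)·log₂(19/58) + (39/58)·log₂(39/58)]
  = 0.52743 + 0.38501 = 0.91244 bits

Marginal of Y (column sums):
  P(Y=0) = 9/58 + 3/58 = 6/29
  P(Y=1) = 1/29 + 27/58 = 1/2
  P(Y=2) = 4/29 + 9/58 = 17/58
H(X|Y) = Σ_y P(y)·H(X|Y=y):
  Y=0: P(Y=0) = 6/29, P(X|Y=0) = (3/4, 1/4) → H(X|Y=0) = 0.81128
  Y=1: P(Y=1) = 1/2, P(X|Y=1) = (2/29, 27/29) → H(X|Y=1) = 0.36205
  Y=2: P(Y=2) = 17/58, P(X|Y=2) = (8/17, 9/17) → H(X|Y=2) = 0.99750
H(X|Y) = (6/29)·0.81128 + (1/2)·0.36205 + (17/58)·0.99750 = 0.64125 bits

I(X;Y) = H(X) - H(X|Y) = 0.91244 - 0.64125 = 0.2712 bits

Cross-check via I(X;Y) = H(X) + H(Y) - H(X,Y): computing H(Y) from the column sums and H(X,Y) from the 6 cells in the same way gives H(Y) = 1.48922 bits and H(X,Y) = 2.13047 bits, so
I(X;Y) = 0.91244 + 1.48922 - 2.13047 = 0.2712 bits ✓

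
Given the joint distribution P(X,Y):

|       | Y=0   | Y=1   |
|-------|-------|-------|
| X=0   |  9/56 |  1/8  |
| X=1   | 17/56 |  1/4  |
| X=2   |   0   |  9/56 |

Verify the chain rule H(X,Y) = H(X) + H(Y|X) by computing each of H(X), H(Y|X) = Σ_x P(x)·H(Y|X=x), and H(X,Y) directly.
H(X) = 1.4125 bits, H(Y|X) = 0.8323 bits, H(X,Y) = 2.2449 bits

Marginal of X (row sums):
  P(X=0) = 9/56 + 1/8 = 2/7
  P(X=1) = 17/56 + 1/4 = 31/56
  P(X=2) = 0 + 9/56 = 9/56
H(X) = -[(2/7)·log₂(2/7) + (31/56)·log₂(31/56) + (9/56)·log₂(9/56)]
  = 0.516387 + 0.472284 + 0.423873 = 1.4125 bits

H(Y|X) = Σ_x P(x)·H(Y|X=x):
  X=0: P(X=0) = 2/7, P(Y|X=0) = (9/16, 7/16) → H(Y|X=0) = 0.988699
  X=1: P(X=1) = 31/56, P(Y|X=1) = (17/31, 14/31) → H(Y|X=1) = 0.993234
  X=2: P(X=2) = 9/56, P(Y|X=2) = (0, 1) → H(Y|X=2) = 0.000000
H(Y|X) = (2/7)·0.988699 + (31/56)·0.993234 + (9/56)·0.000000 = 0.8323 bits

H(X,Y) = -Σ_{x,y} P(x,y) log₂ P(x,y). Per-cell terms -P(x,y)·log₂P(x,y):
  X=0: 0.423873, 0.375000
  X=1: 0.522110, 0.500000
  X=2: 0.000000, 0.423873
  (cells with P = 0 contribute 0)
Sum of the 6 terms: H(X,Y) = 2.2449 bits

Chain rule check:
  H(X) + H(Y|X) = 1.4125 + 0.8323 = 2.2448 bits
  H(X,Y) = 2.2449 bits
✓ Chain rule verified (Δ = 0.0001 is 4-dp rounding noise: each of the three values was rounded independently).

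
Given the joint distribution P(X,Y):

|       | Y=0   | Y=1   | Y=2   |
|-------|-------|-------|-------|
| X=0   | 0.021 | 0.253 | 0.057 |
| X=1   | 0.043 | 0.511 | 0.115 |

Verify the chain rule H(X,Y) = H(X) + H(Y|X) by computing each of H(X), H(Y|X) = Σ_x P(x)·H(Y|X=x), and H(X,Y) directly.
H(X) = 0.9159 bits, H(Y|X) = 0.9873 bits, H(X,Y) = 1.9033 bits

Marginal of X (row sums):
  P(X=0) = 0.021 + 0.253 + 0.057 = 0.331
  P(X=1) = 0.043 + 0.511 + 0.115 = 0.669
H(X) = -[0.331·log₂(0.331) + 0.669·log₂(0.669)]
  = 0.527977 + 0.387968 = 0.9159 bits

H(Y|X) = Σ_x P(x)·H(Y|X=x):
  X=0: P(X=0) = 0.331, P(Y|X=0) = (21/331, 253/331, 57/331) → H(Y|X=0) = 0.985761
  X=1: P(X=1) = 0.669, P(Y|X=1) = (43/669, 511/669, 115/669) → H(Y|X=1) = 0.988075
H(Y|X) = 0.331·0.985761 + 0.669·0.988075 = 0.9873 bits

H(X,Y) = -Σ_{x,y} P(x,y) log₂ P(x,y). Per-cell terms -P(x,y)·log₂P(x,y):
  X=0: 0.117043, 0.501646, 0.235575
  X=1: 0.195199, 0.494957, 0.358834
Sum of the 6 terms: H(X,Y) = 1.9033 bits

Chain rule check:
  H(X) + H(Y|X) = 0.9159 + 0.9873 = 1.9032 bits
  H(X,Y) = 1.9033 bits
✓ Chain rule verified (Δ = 0.0001 is 4-dp rounding noise: each of the three values was rounded independently).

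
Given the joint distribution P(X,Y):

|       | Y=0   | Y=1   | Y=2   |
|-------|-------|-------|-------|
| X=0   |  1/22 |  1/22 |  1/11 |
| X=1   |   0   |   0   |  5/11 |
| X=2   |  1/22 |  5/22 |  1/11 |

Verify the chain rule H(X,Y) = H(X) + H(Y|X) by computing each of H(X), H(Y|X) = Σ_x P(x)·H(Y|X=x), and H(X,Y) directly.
H(X) = 1.4949 bits, H(Y|X) = 0.7450 bits, H(X,Y) = 2.2399 bits

Marginal of X (row sums):
  P(X=0) = 1/22 + 1/22 + 1/11 = 2/11
  P(X=1) = 0 + 0 + 5/11 = 5/11
  P(X=2) = 1/22 + 5/22 + 1/11 = 4/11
H(X) = -[(2/11)·log₂(2/11) + (5/11)·log₂(5/11) + (4/11)·log₂(4/11)]
  = 0.4472 + 0.5170 + 0.5307 = 1.4949 bits

H(Y|X) = Σ_x P(x)·H(Y|X=x):
  X=0: P(X=0) = 2/11, P(Y|X=0) = (1/4, 1/4, 1/2) → H(Y|X=0) = 1.5000
  X=1: P(X=1) = 5/11, P(Y|X=1) = (0, 0, 1) → H(Y|X=1) = 0.0000
  X=2: P(X=2) = 4/11, P(Y|X=2) = (1/8, 5/8, 1/4) → H(Y|X=2) = 1.2988
H(Y|X) = (2/11)·1.5000 + (5/11)·0.0000 + (4/11)·1.2988 = 0.7450 bits

H(X,Y) = -Σ_{x,y} P(x,y) log₂ P(x,y). Per-cell terms -P(x,y)·log₂P(x,y):
  X=0: 0.2027, 0.2027, 0.3145
  X=1: 0.0000, 0.0000, 0.5170
  X=2: 0.2027, 0.4858, 0.3145
  (cells with P = 0 contribute 0)
Sum of the 9 terms: H(X,Y) = 2.2399 bits

Chain rule check:
  H(X) + H(Y|X) = 1.4949 + 0.7450 = 2.2399 bits
  H(X,Y) = 2.2399 bits
✓ Chain rule verified.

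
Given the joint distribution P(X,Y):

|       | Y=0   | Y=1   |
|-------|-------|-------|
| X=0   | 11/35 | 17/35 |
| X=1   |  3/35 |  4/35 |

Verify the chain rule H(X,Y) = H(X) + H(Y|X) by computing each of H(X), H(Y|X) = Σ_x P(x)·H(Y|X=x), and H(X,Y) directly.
H(X) = 0.7219 bits, H(Y|X) = 0.9703 bits, H(X,Y) = 1.6923 bits

Marginal of X (row sums):
  P(X=0) = 11/35 + 17/35 = 4/5
  P(X=1) = 3/35 + 4/35 = 1/5
H(X) = -[(4/5)·log₂(4/5) + (1/5)·log₂(1/5)]
  = 0.25754 + 0.46439 = 0.7219 bits

H(Y|X) = Σ_x P(x)·H(Y|X=x):
  X=0: P(X=0) = 4/5, P(Y|X=0) = (11/28, 17/28) → H(Y|X=0) = 0.96662
  X=1: P(X=1) = 1/5, P(Y|X=1) = (3/7, 4/7) → H(Y|X=1) = 0.98523
H(Y|X) = (4/5)·0.96662 + (1/5)·0.98523 = 0.9703 bits

H(X,Y) = -Σ_{x,y} P(x,y) log₂ P(x,y). Per-cell terms -P(x,y)·log₂P(x,y):
  X=0: 0.52481, 0.50603
  X=1: 0.30380, 0.35763
Sum of the 4 terms: H(X,Y) = 1.6923 bits

Chain rule check:
  H(X) + H(Y|X) = 0.7219 + 0.9703 = 1.6922 bits
  H(X,Y) = 1.6923 bits
✓ Chain rule verified (Δ = 0.0001 is 4-dp rounding noise: each of the three values was rounded independently).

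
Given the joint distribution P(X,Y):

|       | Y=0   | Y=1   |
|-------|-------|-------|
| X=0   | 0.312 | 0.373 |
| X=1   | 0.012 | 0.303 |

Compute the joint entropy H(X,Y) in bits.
1.6535 bits

H(X,Y) = -Σ_{x,y} P(x,y) log₂ P(x,y). Per-cell terms -P(x,y)·log₂P(x,y):
  X=0: 0.52428, 0.53069
  X=1: 0.07657, 0.52195
Sum of the 4 terms: H(X,Y) = 1.6535 bits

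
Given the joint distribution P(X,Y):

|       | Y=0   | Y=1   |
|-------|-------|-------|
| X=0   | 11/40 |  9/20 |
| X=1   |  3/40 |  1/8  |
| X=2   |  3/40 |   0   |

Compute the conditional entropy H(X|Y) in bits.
0.9824 bits

H(X|Y) = H(X,Y) - H(Y)

H(X,Y) = -Σ_{x,y} P(x,y) log₂ P(x,y). Per-cell terms -P(x,y)·log₂P(x,y):
  X=0: 0.51219, 0.51840
  X=1: 0.28027, 0.37500
  X=2: 0.28027, 0.00000
  (cells with P = 0 contribute 0)
Sum of the 6 terms: H(X,Y) = 1.9661 bits

Marginal of Y (column sums):
  P(Y=0) = 11/40 + 3/40 + 3/40 = 17/40
  P(Y=1) = 9/20 + 1/8 + 0 = 23/40
H(Y) = -[(17/40)·log₂(17/40) + (23/40)·log₂(23/40)]
  = 0.52465 + 0.45906 = 0.9837 bits

H(X|Y) = H(X,Y) - H(Y) = 1.9661 - 0.9837 = 0.9824 bits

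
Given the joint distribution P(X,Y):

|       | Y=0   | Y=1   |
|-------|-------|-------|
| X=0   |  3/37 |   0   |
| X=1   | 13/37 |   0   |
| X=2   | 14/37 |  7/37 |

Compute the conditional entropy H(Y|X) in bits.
0.5212 bits

H(Y|X) = H(X,Y) - H(X)

H(X,Y) = -Σ_{x,y} P(x,y) log₂ P(x,y). Per-cell terms -P(x,y)·log₂P(x,y):
  X=0: 0.293878, 0.000000
  X=1: 0.530194, 0.000000
  X=2: 0.530524, 0.454451
  (cells with P = 0 contribute 0)
Sum of the 6 terms: H(X,Y) = 1.80905 bits

Marginal of X (row sums):
  P(X=0) = 3/37 + 0 = 3/37
  P(X=1) = 13/37 + 0 = 13/37
  P(X=2) = 14/37 + 7/37 = 21/37
H(X) = -[(3/37)·log₂(3/37) + (13/37)·log₂(13/37) + (21/37)·log₂(21/37)]
  = 0.293878 + 0.530194 + 0.463780 = 1.28785 bits

H(Y|X) = H(X,Y) - H(X) = 1.80905 - 1.28785 = 0.5212 bits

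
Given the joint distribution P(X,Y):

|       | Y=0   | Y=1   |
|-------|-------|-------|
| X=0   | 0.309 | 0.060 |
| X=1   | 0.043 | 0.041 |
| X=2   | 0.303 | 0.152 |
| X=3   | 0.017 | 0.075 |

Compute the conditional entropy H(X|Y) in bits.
1.5536 bits

H(X|Y) = H(X,Y) - H(Y)

H(X,Y) = -Σ_{x,y} P(x,y) log₂ P(x,y). Per-cell terms -P(x,y)·log₂P(x,y):
  X=0: 0.52355, 0.24353
  X=1: 0.19520, 0.18894
  X=2: 0.52195, 0.41311
  X=3: 0.09993, 0.28027
Sum of the 8 terms: H(X,Y) = 2.4665 bits

Marginal of Y (column sums):
  P(Y=0) = 0.309 + 0.043 + 0.303 + 0.017 = 0.672
  P(Y=1) = 0.060 + 0.041 + 0.152 + 0.075 = 0.328
H(Y) = -[0.672·log₂(0.672) + 0.328·log₂(0.328)]
  = 0.38537 + 0.52750 = 0.9129 bits

H(X|Y) = H(X,Y) - H(Y) = 2.4665 - 0.9129 = 1.5536 bits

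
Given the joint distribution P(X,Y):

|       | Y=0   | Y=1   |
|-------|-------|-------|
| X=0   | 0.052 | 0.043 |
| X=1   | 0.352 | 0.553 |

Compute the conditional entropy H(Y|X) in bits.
0.9669 bits

H(Y|X) = H(X,Y) - H(X)

H(X,Y) = -Σ_{x,y} P(x,y) log₂ P(x,y). Per-cell terms -P(x,y)·log₂P(x,y):
  X=0: 0.221798, 0.195199
  X=1: 0.530236, 0.472621
Sum of the 4 terms: H(X,Y) = 1.41985 bits

Marginal of X (row sums):
  P(X=0) = 0.052 + 0.043 = 0.095
  P(X=1) = 0.352 + 0.553 = 0.905
H(X) = -[0.095·log₂(0.095) + 0.905·log₂(0.905)]
  = 0.322613 + 0.130329 = 0.45294 bits

H(Y|X) = H(X,Y) - H(X) = 1.41985 - 0.45294 = 0.9669 bits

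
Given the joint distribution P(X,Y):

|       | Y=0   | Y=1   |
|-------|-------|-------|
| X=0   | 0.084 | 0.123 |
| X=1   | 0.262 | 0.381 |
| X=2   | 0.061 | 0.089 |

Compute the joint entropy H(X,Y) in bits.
2.2655 bits

H(X,Y) = -Σ_{x,y} P(x,y) log₂ P(x,y). Per-cell terms -P(x,y)·log₂P(x,y):
  X=0: 0.3002, 0.3719
  X=1: 0.5063, 0.5304
  X=2: 0.2461, 0.3106
Sum of the 6 terms: H(X,Y) = 2.2655 bits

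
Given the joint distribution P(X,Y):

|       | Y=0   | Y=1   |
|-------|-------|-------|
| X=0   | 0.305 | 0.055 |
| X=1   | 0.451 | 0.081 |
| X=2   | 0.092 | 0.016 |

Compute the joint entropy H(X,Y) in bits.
1.9766 bits

H(X,Y) = -Σ_{x,y} P(x,y) log₂ P(x,y). Per-cell terms -P(x,y)·log₂P(x,y):
  X=0: 0.5225, 0.2301
  X=1: 0.5181, 0.2937
  X=2: 0.3167, 0.0955
Sum of the 6 terms: H(X,Y) = 1.9766 bits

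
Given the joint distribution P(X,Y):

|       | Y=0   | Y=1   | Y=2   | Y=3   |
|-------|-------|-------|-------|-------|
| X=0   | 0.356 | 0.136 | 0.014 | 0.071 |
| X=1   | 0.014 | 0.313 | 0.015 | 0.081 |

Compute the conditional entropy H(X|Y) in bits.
0.6637 bits

H(X|Y) = H(X,Y) - H(Y)

H(X,Y) = -Σ_{x,y} P(x,y) log₂ P(x,y). Per-cell terms -P(x,y)·log₂P(x,y):
  X=0: 0.53046, 0.39145, 0.08622, 0.27094
  X=1: 0.08622, 0.52451, 0.09088, 0.29370
Sum of the 8 terms: H(X,Y) = 2.2744 bits

Marginal of Y (column sums):
  P(Y=0) = 0.356 + 0.014 = 0.370
  P(Y=1) = 0.136 + 0.313 = 0.449
  P(Y=2) = 0.014 + 0.015 = 0.029
  P(Y=3) = 0.071 + 0.081 = 0.152
H(Y) = -[0.370·log₂(0.370) + 0.449·log₂(0.449) + 0.029·log₂(0.029) + 0.152·log₂(0.152)]
  = 0.53073 + 0.51869 + 0.14813 + 0.41311 = 1.6107 bits

H(X|Y) = H(X,Y) - H(Y) = 2.2744 - 1.6107 = 0.6637 bits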